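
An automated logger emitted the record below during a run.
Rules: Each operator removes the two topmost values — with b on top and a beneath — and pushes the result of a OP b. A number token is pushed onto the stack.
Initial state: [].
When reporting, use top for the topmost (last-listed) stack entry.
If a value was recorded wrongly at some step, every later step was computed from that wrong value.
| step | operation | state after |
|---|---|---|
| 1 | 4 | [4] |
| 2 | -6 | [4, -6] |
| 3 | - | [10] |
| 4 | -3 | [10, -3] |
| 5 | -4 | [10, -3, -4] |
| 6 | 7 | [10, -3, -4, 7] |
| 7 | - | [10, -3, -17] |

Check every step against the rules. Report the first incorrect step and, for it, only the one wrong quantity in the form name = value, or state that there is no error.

step 7, top = -11

Recomputing the run from the initial state:
step 1: [4]
step 2: [4, -6]
step 3: [10]
step 4: [10, -3]
step 5: [10, -3, -4]
step 6: [10, -3, -4, 7]
step 7: [10, -3, -11]
The first disagreement with the record is at step 7, where the value should be top = -11.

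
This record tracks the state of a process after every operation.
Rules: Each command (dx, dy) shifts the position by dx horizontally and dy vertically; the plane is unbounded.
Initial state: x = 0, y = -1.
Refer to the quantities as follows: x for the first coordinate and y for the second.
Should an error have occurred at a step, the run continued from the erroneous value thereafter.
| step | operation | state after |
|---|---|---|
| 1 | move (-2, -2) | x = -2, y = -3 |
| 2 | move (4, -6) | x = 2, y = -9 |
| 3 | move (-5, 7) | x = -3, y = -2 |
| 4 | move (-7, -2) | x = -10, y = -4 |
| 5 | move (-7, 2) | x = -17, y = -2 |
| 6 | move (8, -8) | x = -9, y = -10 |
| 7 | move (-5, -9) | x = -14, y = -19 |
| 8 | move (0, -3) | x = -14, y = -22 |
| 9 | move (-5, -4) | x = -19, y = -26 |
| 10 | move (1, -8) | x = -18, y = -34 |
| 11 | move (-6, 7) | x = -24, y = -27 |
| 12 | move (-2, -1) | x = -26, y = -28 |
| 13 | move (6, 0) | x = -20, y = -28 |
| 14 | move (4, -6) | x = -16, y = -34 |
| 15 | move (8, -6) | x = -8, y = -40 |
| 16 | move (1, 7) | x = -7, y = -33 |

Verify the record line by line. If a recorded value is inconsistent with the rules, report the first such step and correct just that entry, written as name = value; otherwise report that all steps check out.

Recomputing the run from the initial state:
step 1: x = -2, y = -3
step 2: x = 2, y = -9
step 3: x = -3, y = -2
step 4: x = -10, y = -4
step 5: x = -17, y = -2
step 6: x = -9, y = -10
step 7: x = -14, y = -19
step 8: x = -14, y = -22
step 9: x = -19, y = -26
step 10: x = -18, y = -34
step 11: x = -24, y = -27
step 12: x = -26, y = -28
step 13: x = -20, y = -28
step 14: x = -16, y = -34
step 15: x = -8, y = -40
step 16: x = -7, y = -33
This matches the record at every step.

no error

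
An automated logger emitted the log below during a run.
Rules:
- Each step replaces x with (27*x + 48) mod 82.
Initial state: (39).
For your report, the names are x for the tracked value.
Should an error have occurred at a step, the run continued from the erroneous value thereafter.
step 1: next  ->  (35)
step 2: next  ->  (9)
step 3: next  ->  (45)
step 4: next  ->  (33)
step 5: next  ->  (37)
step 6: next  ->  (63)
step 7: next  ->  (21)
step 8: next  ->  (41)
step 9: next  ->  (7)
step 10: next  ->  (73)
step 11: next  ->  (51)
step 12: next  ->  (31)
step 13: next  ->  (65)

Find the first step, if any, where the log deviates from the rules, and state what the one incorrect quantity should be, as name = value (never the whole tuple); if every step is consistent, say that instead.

1. x = (27*39 + 48) mod 82 = 35 (matches)
2. x = (27*35 + 48) mod 82 = 9 (agrees with the log)
3. x = (27*9 + 48) mod 82 = 45 (in agreement)
4. x = (27*45 + 48) mod 82 = 33 (in agreement)
5. x = (27*33 + 48) mod 82 = 37 (same as recorded)
6. x = (27*37 + 48) mod 82 = 63 (exactly as logged)
7. x = (27*63 + 48) mod 82 = 27 (the log disagrees here)
The earliest wrong entry is at step 7: it should read x = 27.

step 7, x = 27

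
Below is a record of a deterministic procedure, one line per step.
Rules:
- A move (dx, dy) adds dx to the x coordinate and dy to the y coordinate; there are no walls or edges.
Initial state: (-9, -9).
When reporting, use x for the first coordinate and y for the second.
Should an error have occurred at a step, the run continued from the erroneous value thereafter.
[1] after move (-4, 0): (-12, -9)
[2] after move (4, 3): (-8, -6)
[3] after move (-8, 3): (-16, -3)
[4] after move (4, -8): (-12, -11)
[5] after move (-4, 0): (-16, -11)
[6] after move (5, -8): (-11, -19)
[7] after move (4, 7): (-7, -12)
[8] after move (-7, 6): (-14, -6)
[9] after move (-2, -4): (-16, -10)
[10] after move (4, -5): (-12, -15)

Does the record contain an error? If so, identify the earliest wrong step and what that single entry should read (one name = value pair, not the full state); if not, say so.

1. x = -9 + (-4) = -13, y = -9 + (0) = -9 (first mismatch against the record)
First incorrect step: 1; the correct value is x = -13.

step 1, x = -13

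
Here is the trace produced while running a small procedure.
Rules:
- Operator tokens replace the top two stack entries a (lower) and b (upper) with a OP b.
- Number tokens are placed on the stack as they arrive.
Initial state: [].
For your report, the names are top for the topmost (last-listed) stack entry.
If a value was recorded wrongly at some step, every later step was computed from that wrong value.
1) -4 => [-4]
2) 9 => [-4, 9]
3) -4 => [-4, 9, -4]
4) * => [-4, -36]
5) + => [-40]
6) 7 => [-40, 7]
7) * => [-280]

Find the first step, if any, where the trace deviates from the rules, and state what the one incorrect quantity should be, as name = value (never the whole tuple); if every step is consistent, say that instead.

no error

1. push -4: top = -4 (checks out)
2. push 9: top = 9 (exactly as logged)
3. push -4: top = -4 (in agreement)
4. 9 * -4 = -36 (no discrepancy)
5. -4 + -36 = -40 (checks out)
6. push 7: top = 7 (in agreement)
7. -40 * 7 = -280 (same as recorded)
The recomputation confirms every line.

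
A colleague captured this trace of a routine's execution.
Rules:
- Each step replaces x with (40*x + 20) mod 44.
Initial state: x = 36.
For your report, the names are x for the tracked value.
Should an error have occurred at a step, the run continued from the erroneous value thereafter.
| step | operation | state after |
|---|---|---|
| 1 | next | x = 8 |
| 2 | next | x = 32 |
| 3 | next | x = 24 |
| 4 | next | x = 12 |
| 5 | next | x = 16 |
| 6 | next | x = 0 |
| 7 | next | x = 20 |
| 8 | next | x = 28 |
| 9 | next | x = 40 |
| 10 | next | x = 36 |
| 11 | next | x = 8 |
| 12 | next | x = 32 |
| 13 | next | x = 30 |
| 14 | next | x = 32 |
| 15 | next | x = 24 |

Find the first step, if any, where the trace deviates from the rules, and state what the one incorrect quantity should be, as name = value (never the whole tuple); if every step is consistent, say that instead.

step 1: x = (40*36 + 20) mod 44 = 8 -> no discrepancy
step 2: x = (40*8 + 20) mod 44 = 32 -> agrees with the trace
step 3: x = (40*32 + 20) mod 44 = 24 -> in agreement
step 4: x = (40*24 + 20) mod 44 = 12 -> same as recorded
step 5: x = (40*12 + 20) mod 44 = 16 -> in agreement
step 6: x = (40*16 + 20) mod 44 = 0 -> no discrepancy
step 7: x = (40*0 + 20) mod 44 = 20 -> verified
step 8: x = (40*20 + 20) mod 44 = 28 -> verified
step 9: x = (40*28 + 20) mod 44 = 40 -> agrees with the trace
step 10: x = (40*40 + 20) mod 44 = 36 -> checks out
step 11: x = (40*36 + 20) mod 44 = 8 -> in agreement
step 12: x = (40*8 + 20) mod 44 = 32 -> verified
step 13: x = (40*32 + 20) mod 44 = 24 -> this is not what the trace shows
The earliest wrong entry is at step 13: it should read x = 24.

step 13, x = 24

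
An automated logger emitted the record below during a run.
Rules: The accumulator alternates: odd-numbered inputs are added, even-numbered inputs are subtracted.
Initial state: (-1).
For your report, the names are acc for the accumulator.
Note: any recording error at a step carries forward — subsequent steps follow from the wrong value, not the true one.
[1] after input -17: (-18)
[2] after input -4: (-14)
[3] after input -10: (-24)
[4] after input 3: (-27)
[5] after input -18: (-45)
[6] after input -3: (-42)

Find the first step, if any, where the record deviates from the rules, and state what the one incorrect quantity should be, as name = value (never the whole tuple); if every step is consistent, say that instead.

step 1: acc = -1 + -17 = -18 -> consistent with the record
step 2: acc = -18 - -4 = -14 -> checks out
step 3: acc = -14 + -10 = -24 -> verified
step 4: acc = -24 - 3 = -27 -> same as recorded
step 5: acc = -27 + -18 = -45 -> agrees with the record
step 6: acc = -45 - -3 = -42 -> matches
No step deviates from the rules.

no error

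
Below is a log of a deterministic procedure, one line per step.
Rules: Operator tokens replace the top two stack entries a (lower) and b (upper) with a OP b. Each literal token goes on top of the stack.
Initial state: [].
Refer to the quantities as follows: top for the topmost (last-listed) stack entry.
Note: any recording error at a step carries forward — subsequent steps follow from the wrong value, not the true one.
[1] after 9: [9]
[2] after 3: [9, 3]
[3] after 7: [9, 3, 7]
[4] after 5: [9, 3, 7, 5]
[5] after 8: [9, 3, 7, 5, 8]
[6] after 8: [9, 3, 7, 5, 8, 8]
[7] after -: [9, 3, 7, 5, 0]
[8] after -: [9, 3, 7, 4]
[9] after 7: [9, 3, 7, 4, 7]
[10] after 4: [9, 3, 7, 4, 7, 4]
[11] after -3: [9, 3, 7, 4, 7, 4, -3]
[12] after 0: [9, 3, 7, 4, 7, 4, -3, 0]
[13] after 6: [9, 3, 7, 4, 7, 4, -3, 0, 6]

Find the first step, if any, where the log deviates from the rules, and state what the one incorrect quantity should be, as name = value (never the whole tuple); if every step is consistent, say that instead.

step 8, top = 5

Recomputing the run from the initial state:
step 1: [9]
step 2: [9, 3]
step 3: [9, 3, 7]
step 4: [9, 3, 7, 5]
step 5: [9, 3, 7, 5, 8]
step 6: [9, 3, 7, 5, 8, 8]
step 7: [9, 3, 7, 5, 0]
step 8: [9, 3, 7, 5]
step 9: [9, 3, 7, 5, 7]
step 10: [9, 3, 7, 5, 7, 4]
step 11: [9, 3, 7, 5, 7, 4, -3]
step 12: [9, 3, 7, 5, 7, 4, -3, 0]
step 13: [9, 3, 7, 5, 7, 4, -3, 0, 6]
The first disagreement with the log is at step 8, where the value should be top = 5.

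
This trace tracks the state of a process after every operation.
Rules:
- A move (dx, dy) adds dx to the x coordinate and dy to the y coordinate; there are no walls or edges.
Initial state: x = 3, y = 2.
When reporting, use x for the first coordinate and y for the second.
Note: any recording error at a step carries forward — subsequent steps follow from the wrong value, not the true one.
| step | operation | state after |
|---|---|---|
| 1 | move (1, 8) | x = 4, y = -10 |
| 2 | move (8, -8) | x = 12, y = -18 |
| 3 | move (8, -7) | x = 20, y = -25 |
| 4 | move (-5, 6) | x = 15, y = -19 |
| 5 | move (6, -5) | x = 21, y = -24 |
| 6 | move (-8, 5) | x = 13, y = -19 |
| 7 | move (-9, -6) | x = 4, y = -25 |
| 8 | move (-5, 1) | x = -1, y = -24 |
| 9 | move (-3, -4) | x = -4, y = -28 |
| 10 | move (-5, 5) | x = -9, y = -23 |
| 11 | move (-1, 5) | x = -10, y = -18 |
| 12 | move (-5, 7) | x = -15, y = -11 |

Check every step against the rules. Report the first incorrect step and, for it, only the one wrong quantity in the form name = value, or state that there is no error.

Recomputing the run from the initial state:
step 1: x = 4, y = 10
step 2: x = 12, y = 2
step 3: x = 20, y = -5
step 4: x = 15, y = 1
step 5: x = 21, y = -4
step 6: x = 13, y = 1
step 7: x = 4, y = -5
step 8: x = -1, y = -4
step 9: x = -4, y = -8
step 10: x = -9, y = -3
step 11: x = -10, y = 2
step 12: x = -15, y = 9
The first disagreement with the trace is at step 1, where the value should be y = 10.

step 1, y = 10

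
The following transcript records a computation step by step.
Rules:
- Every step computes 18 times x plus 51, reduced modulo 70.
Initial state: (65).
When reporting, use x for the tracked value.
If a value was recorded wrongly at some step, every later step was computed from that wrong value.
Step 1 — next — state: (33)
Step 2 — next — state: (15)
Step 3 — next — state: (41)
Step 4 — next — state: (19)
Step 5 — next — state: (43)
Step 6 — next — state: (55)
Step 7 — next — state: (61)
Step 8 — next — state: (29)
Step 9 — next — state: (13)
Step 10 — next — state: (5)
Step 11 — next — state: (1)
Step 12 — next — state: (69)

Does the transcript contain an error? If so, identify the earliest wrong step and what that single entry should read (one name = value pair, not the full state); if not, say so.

step 1, x = 31

1. x = (18*65 + 51) mod 70 = 31 (this is not what the transcript shows)
First incorrect step: 1; the correct value is x = 31.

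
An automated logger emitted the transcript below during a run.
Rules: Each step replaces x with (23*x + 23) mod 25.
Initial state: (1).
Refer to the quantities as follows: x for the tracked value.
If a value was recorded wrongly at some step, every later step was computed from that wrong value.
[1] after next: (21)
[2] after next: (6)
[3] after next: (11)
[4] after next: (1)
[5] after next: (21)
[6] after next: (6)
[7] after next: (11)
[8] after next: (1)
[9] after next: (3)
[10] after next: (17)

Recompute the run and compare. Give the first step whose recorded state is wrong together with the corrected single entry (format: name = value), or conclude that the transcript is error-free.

1. x = (23*1 + 23) mod 25 = 21 (confirmed correct)
2. x = (23*21 + 23) mod 25 = 6 (no discrepancy)
3. x = (23*6 + 23) mod 25 = 11 (matches)
4. x = (23*11 + 23) mod 25 = 1 (no discrepancy)
5. x = (23*1 + 23) mod 25 = 21 (verified)
6. x = (23*21 + 23) mod 25 = 6 (in agreement)
7. x = (23*6 + 23) mod 25 = 11 (matches)
8. x = (23*11 + 23) mod 25 = 1 (same as recorded)
9. x = (23*1 + 23) mod 25 = 21 (a discrepancy with the transcript)
Conclusion: step 9 carries the first error; the entry should be x = 21.

step 9, x = 21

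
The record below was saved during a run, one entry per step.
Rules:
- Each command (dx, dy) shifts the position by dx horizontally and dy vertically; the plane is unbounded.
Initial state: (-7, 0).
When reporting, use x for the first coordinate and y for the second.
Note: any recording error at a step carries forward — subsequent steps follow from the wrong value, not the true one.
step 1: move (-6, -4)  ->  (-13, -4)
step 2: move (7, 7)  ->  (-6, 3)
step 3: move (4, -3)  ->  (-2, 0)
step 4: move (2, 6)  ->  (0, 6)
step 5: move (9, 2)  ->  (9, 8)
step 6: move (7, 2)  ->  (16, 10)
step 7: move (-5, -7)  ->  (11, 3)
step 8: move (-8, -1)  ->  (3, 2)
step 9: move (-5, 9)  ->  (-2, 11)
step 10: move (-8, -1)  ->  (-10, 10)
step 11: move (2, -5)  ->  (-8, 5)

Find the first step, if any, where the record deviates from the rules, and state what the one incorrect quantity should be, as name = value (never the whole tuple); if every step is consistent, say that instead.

step 1: x = -7 + (-6) = -13, y = 0 + (-4) = -4 -> exactly as logged
step 2: x = -13 + (7) = -6, y = -4 + (7) = 3 -> same as recorded
step 3: x = -6 + (4) = -2, y = 3 + (-3) = 0 -> checks out
step 4: x = -2 + (2) = 0, y = 0 + (6) = 6 -> consistent with the record
step 5: x = 0 + (9) = 9, y = 6 + (2) = 8 -> agrees with the record
step 6: x = 9 + (7) = 16, y = 8 + (2) = 10 -> in agreement
step 7: x = 16 + (-5) = 11, y = 10 + (-7) = 3 -> consistent with the record
step 8: x = 11 + (-8) = 3, y = 3 + (-1) = 2 -> verified
step 9: x = 3 + (-5) = -2, y = 2 + (9) = 11 -> no discrepancy
step 10: x = -2 + (-8) = -10, y = 11 + (-1) = 10 -> consistent with the record
step 11: x = -10 + (2) = -8, y = 10 + (-5) = 5 -> checks out
The whole run recomputes cleanly — no discrepancies.

no error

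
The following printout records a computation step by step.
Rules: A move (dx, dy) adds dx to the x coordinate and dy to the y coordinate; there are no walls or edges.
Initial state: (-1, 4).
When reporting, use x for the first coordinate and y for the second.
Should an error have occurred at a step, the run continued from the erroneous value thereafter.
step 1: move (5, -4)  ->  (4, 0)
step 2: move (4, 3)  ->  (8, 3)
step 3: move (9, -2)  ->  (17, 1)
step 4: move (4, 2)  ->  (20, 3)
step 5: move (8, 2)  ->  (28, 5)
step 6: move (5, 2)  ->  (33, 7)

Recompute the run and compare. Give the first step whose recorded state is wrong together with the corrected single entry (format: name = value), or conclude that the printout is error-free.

step 4, x = 21

step 1: x = -1 + (5) = 4, y = 4 + (-4) = 0 -> in agreement
step 2: x = 4 + (4) = 8, y = 0 + (3) = 3 -> verified
step 3: x = 8 + (9) = 17, y = 3 + (-2) = 1 -> exactly as logged
step 4: x = 17 + (4) = 21, y = 1 + (2) = 3 -> a discrepancy with the printout
First incorrect step: 4; the correct value is x = 21.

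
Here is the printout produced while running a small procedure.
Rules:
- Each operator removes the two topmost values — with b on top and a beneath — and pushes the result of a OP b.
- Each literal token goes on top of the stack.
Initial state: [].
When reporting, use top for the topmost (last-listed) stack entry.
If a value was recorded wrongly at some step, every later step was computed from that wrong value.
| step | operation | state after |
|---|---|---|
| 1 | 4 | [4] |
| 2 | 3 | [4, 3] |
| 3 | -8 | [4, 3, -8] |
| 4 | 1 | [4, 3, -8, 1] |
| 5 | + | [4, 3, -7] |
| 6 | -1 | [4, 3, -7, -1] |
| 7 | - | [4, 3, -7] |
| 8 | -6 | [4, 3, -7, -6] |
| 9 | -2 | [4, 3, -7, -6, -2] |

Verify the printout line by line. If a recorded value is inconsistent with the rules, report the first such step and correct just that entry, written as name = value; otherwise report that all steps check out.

step 7, top = -6

step 1: push 4: top = 4 -> no discrepancy
step 2: push 3: top = 3 -> verified
step 3: push -8: top = -8 -> no discrepancy
step 4: push 1: top = 1 -> confirmed correct
step 5: -8 + 1 = -7 -> in agreement
step 6: push -1: top = -1 -> confirmed correct
step 7: -7 - -1 = -6 -> first mismatch against the printout
First deviation found at step 7; the corrected entry is top = -6.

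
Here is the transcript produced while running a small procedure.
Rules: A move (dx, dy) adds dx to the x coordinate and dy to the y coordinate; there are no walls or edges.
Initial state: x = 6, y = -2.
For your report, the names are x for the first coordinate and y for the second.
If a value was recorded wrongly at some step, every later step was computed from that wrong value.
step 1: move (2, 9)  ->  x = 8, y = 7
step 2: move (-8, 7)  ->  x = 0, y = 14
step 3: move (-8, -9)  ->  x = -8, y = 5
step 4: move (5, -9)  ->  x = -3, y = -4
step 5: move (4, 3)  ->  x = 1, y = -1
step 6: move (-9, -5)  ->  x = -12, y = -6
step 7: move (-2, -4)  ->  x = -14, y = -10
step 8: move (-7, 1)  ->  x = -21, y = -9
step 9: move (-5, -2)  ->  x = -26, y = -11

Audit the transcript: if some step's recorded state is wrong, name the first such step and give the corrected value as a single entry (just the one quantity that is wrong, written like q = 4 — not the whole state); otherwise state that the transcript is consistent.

step 6, x = -8

step 1: x = 6 + (2) = 8, y = -2 + (9) = 7 -> no discrepancy
step 2: x = 8 + (-8) = 0, y = 7 + (7) = 14 -> no discrepancy
step 3: x = 0 + (-8) = -8, y = 14 + (-9) = 5 -> matches
step 4: x = -8 + (5) = -3, y = 5 + (-9) = -4 -> no discrepancy
step 5: x = -3 + (4) = 1, y = -4 + (3) = -1 -> checks out
step 6: x = 1 + (-9) = -8, y = -1 + (-5) = -6 -> first mismatch against the transcript
First deviation found at step 6; the corrected entry is x = -8.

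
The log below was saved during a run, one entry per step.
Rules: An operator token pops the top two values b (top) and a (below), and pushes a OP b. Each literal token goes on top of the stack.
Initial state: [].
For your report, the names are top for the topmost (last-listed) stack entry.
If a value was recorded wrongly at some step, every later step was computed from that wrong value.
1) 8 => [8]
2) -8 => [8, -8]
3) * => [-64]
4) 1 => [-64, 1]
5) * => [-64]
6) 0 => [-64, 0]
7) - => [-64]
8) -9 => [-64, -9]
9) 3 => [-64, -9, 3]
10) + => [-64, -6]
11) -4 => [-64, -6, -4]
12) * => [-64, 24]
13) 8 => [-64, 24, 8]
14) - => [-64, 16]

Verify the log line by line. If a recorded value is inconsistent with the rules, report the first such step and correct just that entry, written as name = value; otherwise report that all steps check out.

Recomputing the run from the initial state:
step 1: [8]
step 2: [8, -8]
step 3: [-64]
step 4: [-64, 1]
step 5: [-64]
step 6: [-64, 0]
step 7: [-64]
step 8: [-64, -9]
step 9: [-64, -9, 3]
step 10: [-64, -6]
step 11: [-64, -6, -4]
step 12: [-64, 24]
step 13: [-64, 24, 8]
step 14: [-64, 16]
This matches the log at every step.

no error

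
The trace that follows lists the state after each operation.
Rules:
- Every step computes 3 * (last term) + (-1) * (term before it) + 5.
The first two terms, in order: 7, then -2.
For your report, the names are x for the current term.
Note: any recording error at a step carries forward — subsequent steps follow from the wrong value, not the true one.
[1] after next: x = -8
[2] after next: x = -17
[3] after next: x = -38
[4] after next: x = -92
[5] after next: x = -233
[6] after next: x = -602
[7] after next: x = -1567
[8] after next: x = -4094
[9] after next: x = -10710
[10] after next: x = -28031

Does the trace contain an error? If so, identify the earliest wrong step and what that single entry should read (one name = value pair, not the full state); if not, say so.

step 7, x = -1568

1. x = 3*(-2) + (-1)*(7) + (5) = -8 (consistent with the trace)
2. x = 3*(-8) + (-1)*(-2) + (5) = -17 (consistent with the trace)
3. x = 3*(-17) + (-1)*(-8) + (5) = -38 (checks out)
4. x = 3*(-38) + (-1)*(-17) + (5) = -92 (agrees with the trace)
5. x = 3*(-92) + (-1)*(-38) + (5) = -233 (exactly as logged)
6. x = 3*(-233) + (-1)*(-92) + (5) = -602 (confirmed correct)
7. x = 3*(-602) + (-1)*(-233) + (5) = -1568 (first mismatch against the trace)
The earliest wrong entry is at step 7: it should read x = -1568.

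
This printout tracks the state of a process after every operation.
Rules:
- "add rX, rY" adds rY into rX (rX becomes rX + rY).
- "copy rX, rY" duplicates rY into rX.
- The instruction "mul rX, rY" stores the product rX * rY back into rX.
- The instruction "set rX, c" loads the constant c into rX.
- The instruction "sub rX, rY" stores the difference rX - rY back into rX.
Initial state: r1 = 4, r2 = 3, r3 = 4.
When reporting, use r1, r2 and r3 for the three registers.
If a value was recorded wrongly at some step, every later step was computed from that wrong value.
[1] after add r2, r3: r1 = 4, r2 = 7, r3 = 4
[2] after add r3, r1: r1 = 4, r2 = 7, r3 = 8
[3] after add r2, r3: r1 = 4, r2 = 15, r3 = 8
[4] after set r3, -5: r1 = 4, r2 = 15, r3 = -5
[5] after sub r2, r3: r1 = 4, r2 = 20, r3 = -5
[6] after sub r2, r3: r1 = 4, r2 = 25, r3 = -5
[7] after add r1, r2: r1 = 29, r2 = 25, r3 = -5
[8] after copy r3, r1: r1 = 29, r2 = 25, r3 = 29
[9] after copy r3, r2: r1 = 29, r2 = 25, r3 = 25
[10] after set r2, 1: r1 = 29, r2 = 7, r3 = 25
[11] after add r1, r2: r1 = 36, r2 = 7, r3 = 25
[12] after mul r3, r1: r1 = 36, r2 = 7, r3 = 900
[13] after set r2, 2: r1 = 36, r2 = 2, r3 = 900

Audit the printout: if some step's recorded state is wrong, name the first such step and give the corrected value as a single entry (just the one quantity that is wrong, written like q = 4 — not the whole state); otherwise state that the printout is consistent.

step 10, r2 = 1

1. r2 = 3 + 4 = 7 (exactly as logged)
2. r3 = 4 + 4 = 8 (confirmed correct)
3. r2 = 7 + 8 = 15 (matches)
4. r3 = -5 (checks out)
5. r2 = 15 - -5 = 20 (same as recorded)
6. r2 = 20 - -5 = 25 (verified)
7. r1 = 4 + 25 = 29 (in agreement)
8. r3 = 29 (confirmed correct)
9. r3 = 25 (no discrepancy)
10. r2 = 1 (a discrepancy with the printout)
First incorrect step: 10; the correct value is r2 = 1.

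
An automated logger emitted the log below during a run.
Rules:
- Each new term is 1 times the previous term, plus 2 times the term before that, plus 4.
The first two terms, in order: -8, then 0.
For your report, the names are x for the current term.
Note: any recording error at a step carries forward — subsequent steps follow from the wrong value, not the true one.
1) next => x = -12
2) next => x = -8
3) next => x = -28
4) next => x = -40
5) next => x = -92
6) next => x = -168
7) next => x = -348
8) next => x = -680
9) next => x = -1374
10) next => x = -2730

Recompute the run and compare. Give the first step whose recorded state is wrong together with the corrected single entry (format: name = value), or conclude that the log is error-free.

Recomputing the run from the initial state:
step 1: x = -12
step 2: x = -8
step 3: x = -28
step 4: x = -40
step 5: x = -92
step 6: x = -168
step 7: x = -348
step 8: x = -680
step 9: x = -1372
step 10: x = -2728
The first disagreement with the log is at step 9, where the value should be x = -1372.

step 9, x = -1372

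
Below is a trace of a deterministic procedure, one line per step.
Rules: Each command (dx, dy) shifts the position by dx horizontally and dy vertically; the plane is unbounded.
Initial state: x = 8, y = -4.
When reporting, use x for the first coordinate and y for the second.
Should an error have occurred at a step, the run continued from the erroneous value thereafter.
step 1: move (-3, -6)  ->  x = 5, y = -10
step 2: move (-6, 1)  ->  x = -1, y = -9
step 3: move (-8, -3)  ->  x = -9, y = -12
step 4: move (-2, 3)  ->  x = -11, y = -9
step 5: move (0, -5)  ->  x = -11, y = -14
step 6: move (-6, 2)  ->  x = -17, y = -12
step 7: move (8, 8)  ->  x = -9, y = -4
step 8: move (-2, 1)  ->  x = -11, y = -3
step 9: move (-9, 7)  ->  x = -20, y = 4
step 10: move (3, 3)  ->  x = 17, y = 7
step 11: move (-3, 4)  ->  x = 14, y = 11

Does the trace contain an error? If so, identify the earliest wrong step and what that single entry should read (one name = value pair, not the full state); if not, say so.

step 10, x = -17

1. x = 8 + (-3) = 5, y = -4 + (-6) = -10 (consistent with the trace)
2. x = 5 + (-6) = -1, y = -10 + (1) = -9 (no discrepancy)
3. x = -1 + (-8) = -9, y = -9 + (-3) = -12 (agrees with the trace)
4. x = -9 + (-2) = -11, y = -12 + (3) = -9 (in agreement)
5. x = -11 + (0) = -11, y = -9 + (-5) = -14 (agrees with the trace)
6. x = -11 + (-6) = -17, y = -14 + (2) = -12 (verified)
7. x = -17 + (8) = -9, y = -12 + (8) = -4 (matches)
8. x = -9 + (-2) = -11, y = -4 + (1) = -3 (matches)
9. x = -11 + (-9) = -20, y = -3 + (7) = 4 (agrees with the trace)
10. x = -20 + (3) = -17, y = 4 + (3) = 7 (this is not what the trace shows)
The audit stops at step 10: the recorded entry is wrong and should be x = -17.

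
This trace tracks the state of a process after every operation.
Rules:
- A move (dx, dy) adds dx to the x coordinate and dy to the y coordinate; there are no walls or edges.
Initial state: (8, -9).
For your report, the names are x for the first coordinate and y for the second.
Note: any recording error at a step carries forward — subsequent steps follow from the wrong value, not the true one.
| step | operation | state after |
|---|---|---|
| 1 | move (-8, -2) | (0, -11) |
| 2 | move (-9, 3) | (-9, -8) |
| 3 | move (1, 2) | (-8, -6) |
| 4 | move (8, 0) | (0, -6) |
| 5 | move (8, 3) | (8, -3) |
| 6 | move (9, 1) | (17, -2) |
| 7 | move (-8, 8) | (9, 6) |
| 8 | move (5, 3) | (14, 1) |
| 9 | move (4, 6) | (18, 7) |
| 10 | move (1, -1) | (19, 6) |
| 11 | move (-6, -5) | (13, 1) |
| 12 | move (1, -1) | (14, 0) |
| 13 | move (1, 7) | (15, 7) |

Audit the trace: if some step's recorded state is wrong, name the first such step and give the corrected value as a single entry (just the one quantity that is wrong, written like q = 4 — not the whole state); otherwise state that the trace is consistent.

step 1: x = 8 + (-8) = 0, y = -9 + (-2) = -11 -> consistent with the trace
step 2: x = 0 + (-9) = -9, y = -11 + (3) = -8 -> consistent with the trace
step 3: x = -9 + (1) = -8, y = -8 + (2) = -6 -> confirmed correct
step 4: x = -8 + (8) = 0, y = -6 + (0) = -6 -> checks out
step 5: x = 0 + (8) = 8, y = -6 + (3) = -3 -> confirmed correct
step 6: x = 8 + (9) = 17, y = -3 + (1) = -2 -> no discrepancy
step 7: x = 17 + (-8) = 9, y = -2 + (8) = 6 -> verified
step 8: x = 9 + (5) = 14, y = 6 + (3) = 9 -> the recorded entry deviates here
So the first discrepancy is step 8, where the right value is y = 9.

step 8, y = 9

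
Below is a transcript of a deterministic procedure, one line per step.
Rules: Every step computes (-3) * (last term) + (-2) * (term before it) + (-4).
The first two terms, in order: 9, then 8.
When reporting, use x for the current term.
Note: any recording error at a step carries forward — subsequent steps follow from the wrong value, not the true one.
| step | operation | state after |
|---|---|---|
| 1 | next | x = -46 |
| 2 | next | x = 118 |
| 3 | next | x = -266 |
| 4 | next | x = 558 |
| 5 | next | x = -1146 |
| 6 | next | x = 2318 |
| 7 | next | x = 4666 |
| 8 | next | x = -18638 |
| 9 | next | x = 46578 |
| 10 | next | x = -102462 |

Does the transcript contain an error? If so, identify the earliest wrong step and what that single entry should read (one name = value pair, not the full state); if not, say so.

1. x = -3*(8) + (-2)*(9) + (-4) = -46 (checks out)
2. x = -3*(-46) + (-2)*(8) + (-4) = 118 (exactly as logged)
3. x = -3*(118) + (-2)*(-46) + (-4) = -266 (same as recorded)
4. x = -3*(-266) + (-2)*(118) + (-4) = 558 (consistent with the transcript)
5. x = -3*(558) + (-2)*(-266) + (-4) = -1146 (checks out)
6. x = -3*(-1146) + (-2)*(558) + (-4) = 2318 (confirmed correct)
7. x = -3*(2318) + (-2)*(-1146) + (-4) = -4666 (not what was recorded)
First deviation found at step 7; the corrected entry is x = -4666.

step 7, x = -4666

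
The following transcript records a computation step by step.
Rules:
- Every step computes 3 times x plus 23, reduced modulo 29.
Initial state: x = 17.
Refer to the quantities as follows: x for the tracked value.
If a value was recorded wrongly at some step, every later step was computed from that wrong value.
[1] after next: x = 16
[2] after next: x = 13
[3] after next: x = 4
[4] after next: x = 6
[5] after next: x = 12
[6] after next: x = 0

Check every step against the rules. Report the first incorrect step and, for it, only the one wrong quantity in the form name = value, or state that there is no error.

step 6, x = 1

Recomputing the run from the initial state:
step 1: x = 16
step 2: x = 13
step 3: x = 4
step 4: x = 6
step 5: x = 12
step 6: x = 1
The first disagreement with the transcript is at step 6, where the value should be x = 1.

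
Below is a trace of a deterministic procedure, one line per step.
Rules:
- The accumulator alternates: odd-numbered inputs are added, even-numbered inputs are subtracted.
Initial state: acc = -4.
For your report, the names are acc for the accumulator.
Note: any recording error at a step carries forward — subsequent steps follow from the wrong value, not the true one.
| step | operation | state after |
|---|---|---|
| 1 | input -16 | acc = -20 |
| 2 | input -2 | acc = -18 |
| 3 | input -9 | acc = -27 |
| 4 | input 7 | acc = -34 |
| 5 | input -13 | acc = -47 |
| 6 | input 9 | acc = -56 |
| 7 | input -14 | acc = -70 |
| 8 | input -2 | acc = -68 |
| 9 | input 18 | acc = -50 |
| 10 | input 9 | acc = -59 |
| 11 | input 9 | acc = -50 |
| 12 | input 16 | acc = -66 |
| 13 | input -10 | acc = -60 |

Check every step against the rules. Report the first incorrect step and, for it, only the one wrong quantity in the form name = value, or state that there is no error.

Recomputing the run from the initial state:
step 1: acc = -20
step 2: acc = -18
step 3: acc = -27
step 4: acc = -34
step 5: acc = -47
step 6: acc = -56
step 7: acc = -70
step 8: acc = -68
step 9: acc = -50
step 10: acc = -59
step 11: acc = -50
step 12: acc = -66
step 13: acc = -76
The first disagreement with the trace is at step 13, where the value should be acc = -76.

step 13, acc = -76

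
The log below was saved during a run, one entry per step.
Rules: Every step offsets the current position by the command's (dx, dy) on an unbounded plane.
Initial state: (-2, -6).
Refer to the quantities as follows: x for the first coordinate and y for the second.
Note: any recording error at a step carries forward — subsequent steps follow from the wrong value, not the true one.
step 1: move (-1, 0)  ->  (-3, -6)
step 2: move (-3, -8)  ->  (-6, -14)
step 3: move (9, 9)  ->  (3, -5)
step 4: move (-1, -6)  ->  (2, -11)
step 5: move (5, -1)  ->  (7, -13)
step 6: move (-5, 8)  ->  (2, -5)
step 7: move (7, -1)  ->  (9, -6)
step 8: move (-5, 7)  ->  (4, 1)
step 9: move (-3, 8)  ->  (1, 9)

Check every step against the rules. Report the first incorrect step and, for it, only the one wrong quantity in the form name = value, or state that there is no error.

step 5, y = -12

Step 1: x = -2 + (-1) = -3, y = -6 + (0) = -6 — exactly as logged.
Step 2: x = -3 + (-3) = -6, y = -6 + (-8) = -14 — checks out.
Step 3: x = -6 + (9) = 3, y = -14 + (9) = -5 — verified.
Step 4: x = 3 + (-1) = 2, y = -5 + (-6) = -11 — no discrepancy.
Step 5: x = 2 + (5) = 7, y = -11 + (-1) = -12 — the log disagrees here.
So the first discrepancy is step 5, where the right value is y = -12.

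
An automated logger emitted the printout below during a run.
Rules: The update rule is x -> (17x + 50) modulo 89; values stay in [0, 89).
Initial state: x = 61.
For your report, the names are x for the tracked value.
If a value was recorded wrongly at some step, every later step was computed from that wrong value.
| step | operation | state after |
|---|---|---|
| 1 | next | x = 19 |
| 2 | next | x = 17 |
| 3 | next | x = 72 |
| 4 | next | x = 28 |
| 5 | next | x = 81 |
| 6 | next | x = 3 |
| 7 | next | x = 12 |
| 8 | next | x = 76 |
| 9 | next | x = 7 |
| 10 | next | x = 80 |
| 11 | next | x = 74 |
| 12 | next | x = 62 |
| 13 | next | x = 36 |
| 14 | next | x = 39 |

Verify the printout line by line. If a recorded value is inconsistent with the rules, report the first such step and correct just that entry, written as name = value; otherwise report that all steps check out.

step 11, x = 75

step 1: x = (17*61 + 50) mod 89 = 19 -> confirmed correct
step 2: x = (17*19 + 50) mod 89 = 17 -> checks out
step 3: x = (17*17 + 50) mod 89 = 72 -> confirmed correct
step 4: x = (17*72 + 50) mod 89 = 28 -> agrees with the printout
step 5: x = (17*28 + 50) mod 89 = 81 -> checks out
step 6: x = (17*81 + 50) mod 89 = 3 -> no discrepancy
step 7: x = (17*3 + 50) mod 89 = 12 -> verified
step 8: x = (17*12 + 50) mod 89 = 76 -> consistent with the printout
step 9: x = (17*76 + 50) mod 89 = 7 -> exactly as logged
step 10: x = (17*7 + 50) mod 89 = 80 -> verified
step 11: x = (17*80 + 50) mod 89 = 75 -> this is not what the printout shows
First incorrect step: 11; the correct value is x = 75.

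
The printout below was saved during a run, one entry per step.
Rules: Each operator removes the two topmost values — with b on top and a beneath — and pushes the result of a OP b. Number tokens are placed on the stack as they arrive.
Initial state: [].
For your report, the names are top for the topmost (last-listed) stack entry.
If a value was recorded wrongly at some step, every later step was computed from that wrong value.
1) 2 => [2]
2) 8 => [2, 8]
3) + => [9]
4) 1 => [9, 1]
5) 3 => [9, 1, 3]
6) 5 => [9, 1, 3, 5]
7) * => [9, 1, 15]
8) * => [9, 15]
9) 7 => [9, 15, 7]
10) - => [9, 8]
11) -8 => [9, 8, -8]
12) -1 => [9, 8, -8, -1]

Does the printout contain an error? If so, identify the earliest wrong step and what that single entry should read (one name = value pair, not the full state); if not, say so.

step 3, top = 10

Recomputing the run from the initial state:
step 1: [2]
step 2: [2, 8]
step 3: [10]
step 4: [10, 1]
step 5: [10, 1, 3]
step 6: [10, 1, 3, 5]
step 7: [10, 1, 15]
step 8: [10, 15]
step 9: [10, 15, 7]
step 10: [10, 8]
step 11: [10, 8, -8]
step 12: [10, 8, -8, -1]
The first disagreement with the printout is at step 3, where the value should be top = 10.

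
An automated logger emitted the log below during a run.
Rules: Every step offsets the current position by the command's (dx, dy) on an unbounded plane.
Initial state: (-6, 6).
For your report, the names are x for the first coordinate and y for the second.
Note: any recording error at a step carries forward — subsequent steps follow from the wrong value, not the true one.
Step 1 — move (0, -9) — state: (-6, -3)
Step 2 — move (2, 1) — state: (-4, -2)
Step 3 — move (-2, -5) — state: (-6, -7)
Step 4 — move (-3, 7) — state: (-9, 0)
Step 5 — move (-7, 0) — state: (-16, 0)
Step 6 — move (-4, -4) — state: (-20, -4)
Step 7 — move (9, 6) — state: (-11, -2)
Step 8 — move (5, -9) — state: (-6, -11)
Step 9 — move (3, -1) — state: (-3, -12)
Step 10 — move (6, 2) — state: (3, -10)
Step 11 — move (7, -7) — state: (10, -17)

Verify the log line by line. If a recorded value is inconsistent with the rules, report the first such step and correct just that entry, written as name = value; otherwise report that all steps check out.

step 1: x = -6 + (0) = -6, y = 6 + (-9) = -3 -> in agreement
step 2: x = -6 + (2) = -4, y = -3 + (1) = -2 -> matches
step 3: x = -4 + (-2) = -6, y = -2 + (-5) = -7 -> confirmed correct
step 4: x = -6 + (-3) = -9, y = -7 + (7) = 0 -> confirmed correct
step 5: x = -9 + (-7) = -16, y = 0 + (0) = 0 -> matches
step 6: x = -16 + (-4) = -20, y = 0 + (-4) = -4 -> no discrepancy
step 7: x = -20 + (9) = -11, y = -4 + (6) = 2 -> the entry is off here
The earliest wrong entry is at step 7: it should read y = 2.

step 7, y = 2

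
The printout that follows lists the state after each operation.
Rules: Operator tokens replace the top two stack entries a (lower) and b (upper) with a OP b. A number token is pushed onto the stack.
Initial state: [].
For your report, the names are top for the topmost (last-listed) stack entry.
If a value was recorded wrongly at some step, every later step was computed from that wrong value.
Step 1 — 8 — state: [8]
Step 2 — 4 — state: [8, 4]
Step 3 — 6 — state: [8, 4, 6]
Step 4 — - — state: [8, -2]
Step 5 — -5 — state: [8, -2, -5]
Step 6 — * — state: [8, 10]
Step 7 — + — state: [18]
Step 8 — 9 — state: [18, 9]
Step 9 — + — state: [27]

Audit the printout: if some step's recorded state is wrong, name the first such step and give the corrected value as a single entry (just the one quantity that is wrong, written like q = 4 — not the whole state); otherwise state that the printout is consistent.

no error

Recomputing the run from the initial state:
step 1: [8]
step 2: [8, 4]
step 3: [8, 4, 6]
step 4: [8, -2]
step 5: [8, -2, -5]
step 6: [8, 10]
step 7: [18]
step 8: [18, 9]
step 9: [27]
This matches the printout at every step.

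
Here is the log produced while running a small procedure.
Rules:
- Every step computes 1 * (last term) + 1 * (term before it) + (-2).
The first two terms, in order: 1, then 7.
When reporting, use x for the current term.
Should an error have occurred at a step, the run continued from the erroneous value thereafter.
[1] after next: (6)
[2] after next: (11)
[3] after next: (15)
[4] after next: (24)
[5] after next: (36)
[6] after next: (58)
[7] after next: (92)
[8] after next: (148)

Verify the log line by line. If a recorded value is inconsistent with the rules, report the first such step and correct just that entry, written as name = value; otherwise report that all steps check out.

step 5, x = 37

1. x = 1*(7) + (1)*(1) + (-2) = 6 (no discrepancy)
2. x = 1*(6) + (1)*(7) + (-2) = 11 (checks out)
3. x = 1*(11) + (1)*(6) + (-2) = 15 (agrees with the log)
4. x = 1*(15) + (1)*(11) + (-2) = 24 (in agreement)
5. x = 1*(24) + (1)*(15) + (-2) = 37 (the log has a different value)
Step 5 is the first one off; corrected, x = 37.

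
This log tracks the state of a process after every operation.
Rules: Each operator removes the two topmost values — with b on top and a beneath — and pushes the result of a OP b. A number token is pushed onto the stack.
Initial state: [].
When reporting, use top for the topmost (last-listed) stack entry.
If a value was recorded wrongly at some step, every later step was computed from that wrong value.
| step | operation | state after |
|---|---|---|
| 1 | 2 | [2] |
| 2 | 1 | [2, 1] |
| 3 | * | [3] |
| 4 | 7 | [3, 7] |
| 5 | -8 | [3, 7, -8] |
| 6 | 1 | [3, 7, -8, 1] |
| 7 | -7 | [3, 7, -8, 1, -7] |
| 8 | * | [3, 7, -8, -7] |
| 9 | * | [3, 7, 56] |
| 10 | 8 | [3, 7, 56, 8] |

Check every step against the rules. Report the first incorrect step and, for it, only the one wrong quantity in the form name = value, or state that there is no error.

Step 1: push 2: top = 2 — same as recorded.
Step 2: push 1: top = 1 — agrees with the log.
Step 3: 2 * 1 = 2 — this is not what the log shows.
First deviation found at step 3; the corrected entry is top = 2.

step 3, top = 2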